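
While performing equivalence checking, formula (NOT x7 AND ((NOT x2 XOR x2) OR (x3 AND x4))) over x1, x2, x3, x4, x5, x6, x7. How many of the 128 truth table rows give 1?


Formula: (NOT x7 AND ((NOT x2 XOR x2) OR (x3 AND x4))) over 7 vars (128 rows)
Evaluate each row (x1, x2, x3, x4, x5, x6, x7 as bits, MSB first):
  row 0 [0000000]: (NOT 0 AND ((NOT 0 XOR 0) OR (0 AND 0))) -> 1
  row 1 [0000001]: (NOT 1 AND ((NOT 0 XOR 0) OR (0 AND 0))) -> 0
  row 2 [0000010]: (NOT 0 AND ((NOT 0 XOR 0) OR (0 AND 0))) -> 1
  row 3 [0000011]: (NOT 1 AND ((NOT 0 XOR 0) OR (0 AND 0))) -> 0
  row 4 [0000100]: (NOT 0 AND ((NOT 0 XOR 0) OR (0 AND 0))) -> 1
  (every remaining row is evaluated the same way; all 128 results are listed next)
Full result column, 8 rows per line (x1,x2,x3,x4 fixed per line; x5,x6,x7 runs 000..111 left to right):
  rows 0-7 [x1,x2,x3,x4=0000]: 10101010  (ones: 4)
  rows 8-15 [x1,x2,x3,x4=0001]: 10101010  (ones: 4)
  rows 16-23 [x1,x2,x3,x4=0010]: 10101010  (ones: 4)
  rows 24-31 [x1,x2,x3,x4=0011]: 10101010  (ones: 4)
  rows 32-39 [x1,x2,x3,x4=0100]: 10101010  (ones: 4)
  rows 40-47 [x1,x2,x3,x4=0101]: 10101010  (ones: 4)
  rows 48-55 [x1,x2,x3,x4=0110]: 10101010  (ones: 4)
  rows 56-63 [x1,x2,x3,x4=0111]: 10101010  (ones: 4)
  rows 64-71 [x1,x2,x3,x4=1000]: 10101010  (ones: 4)
  rows 72-79 [x1,x2,x3,x4=1001]: 10101010  (ones: 4)
  rows 80-87 [x1,x2,x3,x4=1010]: 10101010  (ones: 4)
  rows 88-95 [x1,x2,x3,x4=1011]: 10101010  (ones: 4)
  rows 96-103 [x1,x2,x3,x4=1100]: 10101010  (ones: 4)
  rows 104-111 [x1,x2,x3,x4=1101]: 10101010  (ones: 4)
  rows 112-119 [x1,x2,x3,x4=1110]: 10101010  (ones: 4)
  rows 120-127 [x1,x2,x3,x4=1111]: 10101010  (ones: 4)
Count of 1-rows = 4+4+4+4+4+4+4+4+4+4+4+4+4+4+4+4 = 64

64


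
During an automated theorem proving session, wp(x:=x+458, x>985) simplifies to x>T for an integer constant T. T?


Formula: wp(x:=E, P) = P[E/x] (substitute E for x in postcondition)
Step 1: Postcondition: x>985
Step 2: Substitute x+458 for x: x+458>985
Step 3: Solve for x: x > 985-458 = 527

527


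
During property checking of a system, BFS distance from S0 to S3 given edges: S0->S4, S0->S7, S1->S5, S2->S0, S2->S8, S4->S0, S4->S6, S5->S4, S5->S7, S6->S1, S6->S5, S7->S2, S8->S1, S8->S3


BFS layer-by-layer from S0:
  dist 0: {S0}
  dist 1: {S4, S7}
  dist 2: {S2, S6}
  dist 3: {S1, S5, S8}
  dist 4: {S3}
  -> S3 reached at distance 4
Shortest path length = 4

4


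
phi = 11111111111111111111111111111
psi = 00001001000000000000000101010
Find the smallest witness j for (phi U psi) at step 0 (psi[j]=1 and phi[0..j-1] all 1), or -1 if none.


(phi U psi) at 0: need smallest j with psi[j]=1 and phi[i]=1 for all i in [0,j).
Scan from step 0:
  step 0: phi=1, psi=0 -> continue
  step 1: phi=1, psi=0 -> continue
  step 2: phi=1, psi=0 -> continue
  step 3: phi=1, psi=0 -> continue
  step 4: psi=1 and phi held for [0,4) -> witness found
Witness step = 4

4


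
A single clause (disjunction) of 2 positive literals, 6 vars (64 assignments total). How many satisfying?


Step 1: Total=2^6=64
Step 2: Unsat when all 2 false: 2^4=16
Step 3: Sat=64-16=48

48


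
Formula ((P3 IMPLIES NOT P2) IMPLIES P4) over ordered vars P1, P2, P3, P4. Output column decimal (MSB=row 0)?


Formula: ((P3 IMPLIES NOT P2) IMPLIES P4) over P1, P2, P3, P4 (16 rows)
Evaluate each row (bits = P1,P2,P3,P4, MSB first):
  row 0 [0000]: ((0 IMPLIES NOT 0) IMPLIES 0) -> 0
  row 1 [0001]: ((0 IMPLIES NOT 0) IMPLIES 1) -> 1
  row 2 [0010]: ((1 IMPLIES NOT 0) IMPLIES 0) -> 0
  row 3 [0011]: ((1 IMPLIES NOT 0) IMPLIES 1) -> 1
  row 4 [0100]: ((0 IMPLIES NOT 1) IMPLIES 0) -> 0
  row 5 [0101]: ((0 IMPLIES NOT 1) IMPLIES 1) -> 1
  row 6 [0110]: ((1 IMPLIES NOT 1) IMPLIES 0) -> 1
  row 7 [0111]: ((1 IMPLIES NOT 1) IMPLIES 1) -> 1
  row 8 [1000]: ((0 IMPLIES NOT 0) IMPLIES 0) -> 0
  row 9 [1001]: ((0 IMPLIES NOT 0) IMPLIES 1) -> 1
  row 10 [1010]: ((1 IMPLIES NOT 0) IMPLIES 0) -> 0
  row 11 [1011]: ((1 IMPLIES NOT 0) IMPLIES 1) -> 1
  row 12 [1100]: ((0 IMPLIES NOT 1) IMPLIES 0) -> 0
  row 13 [1101]: ((0 IMPLIES NOT 1) IMPLIES 1) -> 1
  row 14 [1110]: ((1 IMPLIES NOT 1) IMPLIES 0) -> 1
  row 15 [1111]: ((1 IMPLIES NOT 1) IMPLIES 1) -> 1
Full result column, 4 rows per line (P1,P2 fixed per line; P3,P4 runs 00..11 left to right):
  rows 0-3 [P1,P2=00]: 0101  = hex 5
  rows 4-7 [P1,P2=01]: 0111  = hex 7
  rows 8-11 [P1,P2=10]: 0101  = hex 5
  rows 12-15 [P1,P2=11]: 0111  = hex 7
Output column (row 0 .. row 15) = 0101011101010111
Output column grouped in 4s = 0101 0111 0101 0111 = 0x5757
Convert to decimal digit by digit (value = value*16 + digit):
  5 -> 5
  5*16 + 7 = 87
  87*16 + 5 = 1397
  1397*16 + 7 = 22359
Decimal = 22359

22359


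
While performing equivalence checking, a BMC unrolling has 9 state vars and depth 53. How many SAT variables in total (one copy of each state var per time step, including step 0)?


BMC unrolls to depth k, creating one copy of each state var for steps 0..k.
Step count = 53 + 1 = 54 (steps 0 through 53)
Vars per step = 9
Total = 9 * 54 = 486

486


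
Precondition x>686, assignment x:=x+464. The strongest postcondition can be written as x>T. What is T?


Formula: sp(P, x:=E) = exists old_x. (x = E[old_x/x]) AND P[old_x/x] (old_x is the value of x before the assignment; eliminate old_x by solving x = E[old_x/x] for old_x)
Step 1: Precondition P: x>686, i.e. old_x > 686
Step 2: Assignment gives x = old_x + 464, so old_x = x - 464
Step 3: Substitute into P: x - 464 > 686
Step 4: Simplify: x > 686+464 = 1150

1150


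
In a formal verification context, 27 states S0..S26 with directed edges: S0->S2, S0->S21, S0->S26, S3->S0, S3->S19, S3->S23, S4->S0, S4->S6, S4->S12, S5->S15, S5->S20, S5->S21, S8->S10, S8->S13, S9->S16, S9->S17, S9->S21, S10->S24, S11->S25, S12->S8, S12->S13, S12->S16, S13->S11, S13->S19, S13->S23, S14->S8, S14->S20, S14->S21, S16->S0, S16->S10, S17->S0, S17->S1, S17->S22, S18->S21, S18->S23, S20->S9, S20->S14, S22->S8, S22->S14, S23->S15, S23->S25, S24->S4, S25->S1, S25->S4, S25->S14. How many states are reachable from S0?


BFS from S0:
  layer 0: {S0}
  layer 1: {S2, S21, S26}
Reachable set: {S0, S2, S21, S26}
Count = 4

4


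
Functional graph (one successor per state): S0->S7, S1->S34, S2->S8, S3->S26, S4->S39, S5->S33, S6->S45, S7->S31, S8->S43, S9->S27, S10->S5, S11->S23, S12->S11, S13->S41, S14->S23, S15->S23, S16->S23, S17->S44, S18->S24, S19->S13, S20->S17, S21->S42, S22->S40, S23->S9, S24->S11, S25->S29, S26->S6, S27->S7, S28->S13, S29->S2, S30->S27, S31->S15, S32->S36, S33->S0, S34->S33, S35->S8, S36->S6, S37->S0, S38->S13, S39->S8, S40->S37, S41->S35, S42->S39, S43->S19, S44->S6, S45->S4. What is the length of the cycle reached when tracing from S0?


Trace from S0 until a state repeats:
  S0 -> S7 -> S31 -> S15 -> S23 -> S9 -> S27 -> S7
S7 first seen at step 1, revisited at step 7.
Cycle length = 7 - 1 = 6

6


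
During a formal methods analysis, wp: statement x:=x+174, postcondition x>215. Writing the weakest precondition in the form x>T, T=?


Formula: wp(x:=E, P) = P[E/x] (substitute E for x in postcondition)
Step 1: Postcondition: x>215
Step 2: Substitute x+174 for x: x+174>215
Step 3: Solve for x: x > 215-174 = 41

41


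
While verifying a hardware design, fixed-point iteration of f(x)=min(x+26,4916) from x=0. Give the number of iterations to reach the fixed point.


Step 1: x=0, cap=4916, increment=26
Step 2: x grows by 26 each step until capped at 4916; fixed point is x=4916
Step 3: iterations = ceil(4916/26) = 190

190


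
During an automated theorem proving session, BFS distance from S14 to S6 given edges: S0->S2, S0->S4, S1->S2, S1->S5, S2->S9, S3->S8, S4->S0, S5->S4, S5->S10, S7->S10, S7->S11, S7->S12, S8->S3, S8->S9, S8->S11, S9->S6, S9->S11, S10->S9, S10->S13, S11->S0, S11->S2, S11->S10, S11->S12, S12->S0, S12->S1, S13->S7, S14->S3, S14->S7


BFS layer-by-layer from S14:
  dist 0: {S14}
  dist 1: {S3, S7}
  dist 2: {S8, S10, S11, S12}
  dist 3: {S0, S1, S2, S9, S13}
  dist 4: {S4, S5, S6}
  -> S6 reached at distance 4
Shortest path length = 4

4


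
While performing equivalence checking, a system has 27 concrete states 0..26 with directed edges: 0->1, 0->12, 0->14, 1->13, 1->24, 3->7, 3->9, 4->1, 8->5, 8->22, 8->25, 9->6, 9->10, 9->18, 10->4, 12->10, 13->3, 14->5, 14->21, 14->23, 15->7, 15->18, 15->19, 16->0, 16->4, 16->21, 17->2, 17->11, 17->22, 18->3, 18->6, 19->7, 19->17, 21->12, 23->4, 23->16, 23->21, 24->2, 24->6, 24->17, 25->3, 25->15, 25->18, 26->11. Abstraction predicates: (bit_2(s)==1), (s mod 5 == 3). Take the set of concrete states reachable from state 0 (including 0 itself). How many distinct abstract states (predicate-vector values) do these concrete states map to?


BFS from 0:
Concrete reachable: {0, 1, 2, 3, 4, 5, 6, 7, 9, 10, 11, 12, 13, 14, 16, 17, 18, 21, 22, 23, 24}
Abstract via predicates (bit_2(s)==1), (s mod 5 == 3):
  (0,0) <- {0, 1, 2, 9, 10, 11, 16, 17, 24}
  (0,1) <- {3, 18}
  (1,0) <- {4, 5, 6, 7, 12, 14, 21, 22}
  (1,1) <- {13, 23}
Distinct abstract states = 4

4


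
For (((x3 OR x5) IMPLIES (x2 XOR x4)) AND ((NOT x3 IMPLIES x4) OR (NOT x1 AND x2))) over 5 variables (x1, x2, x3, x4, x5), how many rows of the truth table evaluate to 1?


Formula: (((x3 OR x5) IMPLIES (x2 XOR x4)) AND ((NOT x3 IMPLIES x4) OR (NOT x1 AND x2))) over 5 vars (32 rows)
Evaluate each row (x1, x2, x3, x4, x5 as bits, MSB first):
  row 0 [00000]: (((0 OR 0) IMPLIES (0 XOR 0)) AND ((NOT 0 IMPLIES 0) OR (NOT 0 AND 0))) -> 0
  row 1 [00001]: (((0 OR 1) IMPLIES (0 XOR 0)) AND ((NOT 0 IMPLIES 0) OR (NOT 0 AND 0))) -> 0
  row 2 [00010]: (((0 OR 0) IMPLIES (0 XOR 1)) AND ((NOT 0 IMPLIES 1) OR (NOT 0 AND 0))) -> 1
  row 3 [00011]: (((0 OR 1) IMPLIES (0 XOR 1)) AND ((NOT 0 IMPLIES 1) OR (NOT 0 AND 0))) -> 1
  row 4 [00100]: (((1 OR 0) IMPLIES (0 XOR 0)) AND ((NOT 1 IMPLIES 0) OR (NOT 0 AND 0))) -> 0
  row 5 [00101]: (((1 OR 1) IMPLIES (0 XOR 0)) AND ((NOT 1 IMPLIES 0) OR (NOT 0 AND 0))) -> 0
  row 6 [00110]: (((1 OR 0) IMPLIES (0 XOR 1)) AND ((NOT 1 IMPLIES 1) OR (NOT 0 AND 0))) -> 1
  row 7 [00111]: (((1 OR 1) IMPLIES (0 XOR 1)) AND ((NOT 1 IMPLIES 1) OR (NOT 0 AND 0))) -> 1
  row 8 [01000]: (((0 OR 0) IMPLIES (1 XOR 0)) AND ((NOT 0 IMPLIES 0) OR (NOT 0 AND 1))) -> 1
  row 9 [01001]: (((0 OR 1) IMPLIES (1 XOR 0)) AND ((NOT 0 IMPLIES 0) OR (NOT 0 AND 1))) -> 1
  row 10 [01010]: (((0 OR 0) IMPLIES (1 XOR 1)) AND ((NOT 0 IMPLIES 1) OR (NOT 0 AND 1))) -> 1
  row 11 [01011]: (((0 OR 1) IMPLIES (1 XOR 1)) AND ((NOT 0 IMPLIES 1) OR (NOT 0 AND 1))) -> 0
  row 12 [01100]: (((1 OR 0) IMPLIES (1 XOR 0)) AND ((NOT 1 IMPLIES 0) OR (NOT 0 AND 1))) -> 1
  row 13 [01101]: (((1 OR 1) IMPLIES (1 XOR 0)) AND ((NOT 1 IMPLIES 0) OR (NOT 0 AND 1))) -> 1
  row 14 [01110]: (((1 OR 0) IMPLIES (1 XOR 1)) AND ((NOT 1 IMPLIES 1) OR (NOT 0 AND 1))) -> 0
  row 15 [01111]: (((1 OR 1) IMPLIES (1 XOR 1)) AND ((NOT 1 IMPLIES 1) OR (NOT 0 AND 1))) -> 0
  row 16 [10000]: (((0 OR 0) IMPLIES (0 XOR 0)) AND ((NOT 0 IMPLIES 0) OR (NOT 1 AND 0))) -> 0
  row 17 [10001]: (((0 OR 1) IMPLIES (0 XOR 0)) AND ((NOT 0 IMPLIES 0) OR (NOT 1 AND 0))) -> 0
  row 18 [10010]: (((0 OR 0) IMPLIES (0 XOR 1)) AND ((NOT 0 IMPLIES 1) OR (NOT 1 AND 0))) -> 1
  row 19 [10011]: (((0 OR 1) IMPLIES (0 XOR 1)) AND ((NOT 0 IMPLIES 1) OR (NOT 1 AND 0))) -> 1
  row 20 [10100]: (((1 OR 0) IMPLIES (0 XOR 0)) AND ((NOT 1 IMPLIES 0) OR (NOT 1 AND 0))) -> 0
  row 21 [10101]: (((1 OR 1) IMPLIES (0 XOR 0)) AND ((NOT 1 IMPLIES 0) OR (NOT 1 AND 0))) -> 0
  row 22 [10110]: (((1 OR 0) IMPLIES (0 XOR 1)) AND ((NOT 1 IMPLIES 1) OR (NOT 1 AND 0))) -> 1
  row 23 [10111]: (((1 OR 1) IMPLIES (0 XOR 1)) AND ((NOT 1 IMPLIES 1) OR (NOT 1 AND 0))) -> 1
  row 24 [11000]: (((0 OR 0) IMPLIES (1 XOR 0)) AND ((NOT 0 IMPLIES 0) OR (NOT 1 AND 1))) -> 0
  row 25 [11001]: (((0 OR 1) IMPLIES (1 XOR 0)) AND ((NOT 0 IMPLIES 0) OR (NOT 1 AND 1))) -> 0
  row 26 [11010]: (((0 OR 0) IMPLIES (1 XOR 1)) AND ((NOT 0 IMPLIES 1) OR (NOT 1 AND 1))) -> 1
  row 27 [11011]: (((0 OR 1) IMPLIES (1 XOR 1)) AND ((NOT 0 IMPLIES 1) OR (NOT 1 AND 1))) -> 0
  row 28 [11100]: (((1 OR 0) IMPLIES (1 XOR 0)) AND ((NOT 1 IMPLIES 0) OR (NOT 1 AND 1))) -> 1
  row 29 [11101]: (((1 OR 1) IMPLIES (1 XOR 0)) AND ((NOT 1 IMPLIES 0) OR (NOT 1 AND 1))) -> 1
  row 30 [11110]: (((1 OR 0) IMPLIES (1 XOR 1)) AND ((NOT 1 IMPLIES 1) OR (NOT 1 AND 1))) -> 0
  row 31 [11111]: (((1 OR 1) IMPLIES (1 XOR 1)) AND ((NOT 1 IMPLIES 1) OR (NOT 1 AND 1))) -> 0
Full result column, 8 rows per line (x1,x2 fixed per line; x3,x4,x5 runs 000..111 left to right):
  rows 0-7 [x1,x2=00]: 00110011  (ones: 4)
  rows 8-15 [x1,x2=01]: 11101100  (ones: 5)
  rows 16-23 [x1,x2=10]: 00110011  (ones: 4)
  rows 24-31 [x1,x2=11]: 00101100  (ones: 3)
Count of 1-rows = 4+5+4+3 = 16

16


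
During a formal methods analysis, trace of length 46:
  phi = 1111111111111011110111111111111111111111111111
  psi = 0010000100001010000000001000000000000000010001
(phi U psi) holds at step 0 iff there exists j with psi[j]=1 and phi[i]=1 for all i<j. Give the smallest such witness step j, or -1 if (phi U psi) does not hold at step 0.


(phi U psi) at 0: need smallest j with psi[j]=1 and phi[i]=1 for all i in [0,j).
Scan from step 0:
  step 0: phi=1, psi=0 -> continue
  step 1: phi=1, psi=0 -> continue
  step 2: psi=1 and phi held for [0,2) -> witness found
Witness step = 2

2


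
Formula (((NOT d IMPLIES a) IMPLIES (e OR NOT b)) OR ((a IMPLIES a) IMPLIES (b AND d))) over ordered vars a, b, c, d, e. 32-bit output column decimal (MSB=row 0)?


Formula: (((NOT d IMPLIES a) IMPLIES (e OR NOT b)) OR ((a IMPLIES a) IMPLIES (b AND d))) over a, b, c, d, e (32 rows)
Evaluate each row (bits = a,b,c,d,e, MSB first):
  row 0 [00000]: (((NOT 0 IMPLIES 0) IMPLIES (0 OR NOT 0)) OR ((0 IMPLIES 0) IMPLIES (0 AND 0))) -> 1
  row 1 [00001]: (((NOT 0 IMPLIES 0) IMPLIES (1 OR NOT 0)) OR ((0 IMPLIES 0) IMPLIES (0 AND 0))) -> 1
  row 2 [00010]: (((NOT 1 IMPLIES 0) IMPLIES (0 OR NOT 0)) OR ((0 IMPLIES 0) IMPLIES (0 AND 1))) -> 1
  row 3 [00011]: (((NOT 1 IMPLIES 0) IMPLIES (1 OR NOT 0)) OR ((0 IMPLIES 0) IMPLIES (0 AND 1))) -> 1
  row 4 [00100]: (((NOT 0 IMPLIES 0) IMPLIES (0 OR NOT 0)) OR ((0 IMPLIES 0) IMPLIES (0 AND 0))) -> 1
  row 5 [00101]: (((NOT 0 IMPLIES 0) IMPLIES (1 OR NOT 0)) OR ((0 IMPLIES 0) IMPLIES (0 AND 0))) -> 1
  row 6 [00110]: (((NOT 1 IMPLIES 0) IMPLIES (0 OR NOT 0)) OR ((0 IMPLIES 0) IMPLIES (0 AND 1))) -> 1
  row 7 [00111]: (((NOT 1 IMPLIES 0) IMPLIES (1 OR NOT 0)) OR ((0 IMPLIES 0) IMPLIES (0 AND 1))) -> 1
  row 8 [01000]: (((NOT 0 IMPLIES 0) IMPLIES (0 OR NOT 1)) OR ((0 IMPLIES 0) IMPLIES (1 AND 0))) -> 1
  row 9 [01001]: (((NOT 0 IMPLIES 0) IMPLIES (1 OR NOT 1)) OR ((0 IMPLIES 0) IMPLIES (1 AND 0))) -> 1
  row 10 [01010]: (((NOT 1 IMPLIES 0) IMPLIES (0 OR NOT 1)) OR ((0 IMPLIES 0) IMPLIES (1 AND 1))) -> 1
  row 11 [01011]: (((NOT 1 IMPLIES 0) IMPLIES (1 OR NOT 1)) OR ((0 IMPLIES 0) IMPLIES (1 AND 1))) -> 1
  row 12 [01100]: (((NOT 0 IMPLIES 0) IMPLIES (0 OR NOT 1)) OR ((0 IMPLIES 0) IMPLIES (1 AND 0))) -> 1
  row 13 [01101]: (((NOT 0 IMPLIES 0) IMPLIES (1 OR NOT 1)) OR ((0 IMPLIES 0) IMPLIES (1 AND 0))) -> 1
  row 14 [01110]: (((NOT 1 IMPLIES 0) IMPLIES (0 OR NOT 1)) OR ((0 IMPLIES 0) IMPLIES (1 AND 1))) -> 1
  row 15 [01111]: (((NOT 1 IMPLIES 0) IMPLIES (1 OR NOT 1)) OR ((0 IMPLIES 0) IMPLIES (1 AND 1))) -> 1
  row 16 [10000]: (((NOT 0 IMPLIES 1) IMPLIES (0 OR NOT 0)) OR ((1 IMPLIES 1) IMPLIES (0 AND 0))) -> 1
  row 17 [10001]: (((NOT 0 IMPLIES 1) IMPLIES (1 OR NOT 0)) OR ((1 IMPLIES 1) IMPLIES (0 AND 0))) -> 1
  row 18 [10010]: (((NOT 1 IMPLIES 1) IMPLIES (0 OR NOT 0)) OR ((1 IMPLIES 1) IMPLIES (0 AND 1))) -> 1
  row 19 [10011]: (((NOT 1 IMPLIES 1) IMPLIES (1 OR NOT 0)) OR ((1 IMPLIES 1) IMPLIES (0 AND 1))) -> 1
  row 20 [10100]: (((NOT 0 IMPLIES 1) IMPLIES (0 OR NOT 0)) OR ((1 IMPLIES 1) IMPLIES (0 AND 0))) -> 1
  row 21 [10101]: (((NOT 0 IMPLIES 1) IMPLIES (1 OR NOT 0)) OR ((1 IMPLIES 1) IMPLIES (0 AND 0))) -> 1
  row 22 [10110]: (((NOT 1 IMPLIES 1) IMPLIES (0 OR NOT 0)) OR ((1 IMPLIES 1) IMPLIES (0 AND 1))) -> 1
  row 23 [10111]: (((NOT 1 IMPLIES 1) IMPLIES (1 OR NOT 0)) OR ((1 IMPLIES 1) IMPLIES (0 AND 1))) -> 1
  row 24 [11000]: (((NOT 0 IMPLIES 1) IMPLIES (0 OR NOT 1)) OR ((1 IMPLIES 1) IMPLIES (1 AND 0))) -> 0
  row 25 [11001]: (((NOT 0 IMPLIES 1) IMPLIES (1 OR NOT 1)) OR ((1 IMPLIES 1) IMPLIES (1 AND 0))) -> 1
  row 26 [11010]: (((NOT 1 IMPLIES 1) IMPLIES (0 OR NOT 1)) OR ((1 IMPLIES 1) IMPLIES (1 AND 1))) -> 1
  row 27 [11011]: (((NOT 1 IMPLIES 1) IMPLIES (1 OR NOT 1)) OR ((1 IMPLIES 1) IMPLIES (1 AND 1))) -> 1
  row 28 [11100]: (((NOT 0 IMPLIES 1) IMPLIES (0 OR NOT 1)) OR ((1 IMPLIES 1) IMPLIES (1 AND 0))) -> 0
  row 29 [11101]: (((NOT 0 IMPLIES 1) IMPLIES (1 OR NOT 1)) OR ((1 IMPLIES 1) IMPLIES (1 AND 0))) -> 1
  row 30 [11110]: (((NOT 1 IMPLIES 1) IMPLIES (0 OR NOT 1)) OR ((1 IMPLIES 1) IMPLIES (1 AND 1))) -> 1
  row 31 [11111]: (((NOT 1 IMPLIES 1) IMPLIES (1 OR NOT 1)) OR ((1 IMPLIES 1) IMPLIES (1 AND 1))) -> 1
Full result column, 4 rows per line (a,b,c fixed per line; d,e runs 00..11 left to right):
  rows 0-3 [a,b,c=000]: 1111  = hex F
  rows 4-7 [a,b,c=001]: 1111  = hex F
  rows 8-11 [a,b,c=010]: 1111  = hex F
  rows 12-15 [a,b,c=011]: 1111  = hex F
  rows 16-19 [a,b,c=100]: 1111  = hex F
  rows 20-23 [a,b,c=101]: 1111  = hex F
  rows 24-27 [a,b,c=110]: 0111  = hex 7
  rows 28-31 [a,b,c=111]: 0111  = hex 7
Output column (row 0 .. row 31) = 11111111111111111111111101110111
Output column grouped in 4s = 1111 1111 1111 1111 1111 1111 0111 0111 = 0xFFFFFF77
Convert to decimal digit by digit (value = value*16 + digit):
  F -> 15
  15*16 + 15 (F) = 255
  255*16 + 15 (F) = 4095
  4095*16 + 15 (F) = 65535
  65535*16 + 15 (F) = 1048575
  1048575*16 + 15 (F) = 16777215
  16777215*16 + 7 = 268435447
  268435447*16 + 7 = 4294967159
Decimal = 4294967159

4294967159


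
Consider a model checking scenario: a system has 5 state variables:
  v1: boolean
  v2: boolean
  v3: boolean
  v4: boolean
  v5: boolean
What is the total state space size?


State space = product of domain sizes of all variables.
Domain sizes:
  v1 (boolean): 2
  v2 (boolean): 2
  v3 (boolean): 2
  v4 (boolean): 2
  v5 (boolean): 2
Product = 2 * 2 * 2 * 2 * 2 = 32

32


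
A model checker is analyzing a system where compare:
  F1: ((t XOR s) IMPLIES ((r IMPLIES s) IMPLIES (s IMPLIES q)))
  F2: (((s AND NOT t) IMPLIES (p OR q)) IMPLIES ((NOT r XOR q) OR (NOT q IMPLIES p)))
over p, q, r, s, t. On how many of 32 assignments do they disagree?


F1 = ((t XOR s) IMPLIES ((r IMPLIES s) IMPLIES (s IMPLIES q)))
F2 = (((s AND NOT t) IMPLIES (p OR q)) IMPLIES ((NOT r XOR q) OR (NOT q IMPLIES p)))
Evaluate both on each of 32 rows (bits = p,q,r,s,t):
  row 0 [00000]: F1=1 F2=1 -> 0
  row 1 [00001]: F1=1 F2=1 -> 0
  row 2 [00010]: F1=0 F2=1 (differ) -> 1
  row 3 [00011]: F1=1 F2=1 -> 0
  row 4 [00100]: F1=1 F2=0 (differ) -> 1
  row 5 [00101]: F1=1 F2=0 (differ) -> 1
  row 6 [00110]: F1=0 F2=1 (differ) -> 1
  row 7 [00111]: F1=1 F2=0 (differ) -> 1
  row 8 [01000]: F1=1 F2=1 -> 0
  row 9 [01001]: F1=1 F2=1 -> 0
  row 10 [01010]: F1=1 F2=1 -> 0
  row 11 [01011]: F1=1 F2=1 -> 0
  row 12 [01100]: F1=1 F2=1 -> 0
  row 13 [01101]: F1=1 F2=1 -> 0
  row 14 [01110]: F1=1 F2=1 -> 0
  row 15 [01111]: F1=1 F2=1 -> 0
  row 16 [10000]: F1=1 F2=1 -> 0
  row 17 [10001]: F1=1 F2=1 -> 0
  row 18 [10010]: F1=0 F2=1 (differ) -> 1
  row 19 [10011]: F1=1 F2=1 -> 0
  row 20 [10100]: F1=1 F2=1 -> 0
  row 21 [10101]: F1=1 F2=1 -> 0
  row 22 [10110]: F1=0 F2=1 (differ) -> 1
  row 23 [10111]: F1=1 F2=1 -> 0
  row 24 [11000]: F1=1 F2=1 -> 0
  row 25 [11001]: F1=1 F2=1 -> 0
  row 26 [11010]: F1=1 F2=1 -> 0
  row 27 [11011]: F1=1 F2=1 -> 0
  row 28 [11100]: F1=1 F2=1 -> 0
  row 29 [11101]: F1=1 F2=1 -> 0
  row 30 [11110]: F1=1 F2=1 -> 0
  row 31 [11111]: F1=1 F2=1 -> 0
Full result column, 8 rows per line (p,q fixed per line; r,s,t runs 000..111 left to right):
  rows 0-7 [p,q=00]: 00101111  (ones: 5)
  rows 8-15 [p,q=01]: 00000000  (ones: 0)
  rows 16-23 [p,q=10]: 00100010  (ones: 2)
  rows 24-31 [p,q=11]: 00000000  (ones: 0)
Disagreements = 5+0+2+0 = 7

7


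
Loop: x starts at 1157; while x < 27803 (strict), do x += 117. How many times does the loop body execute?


Step 1: x goes from 1157 toward 27803 by 117; the body runs while x<27803, so iterations = ceil((bound-start)/step)
Step 2: Distance=26646
Step 3: ceil(26646/117)=228

228


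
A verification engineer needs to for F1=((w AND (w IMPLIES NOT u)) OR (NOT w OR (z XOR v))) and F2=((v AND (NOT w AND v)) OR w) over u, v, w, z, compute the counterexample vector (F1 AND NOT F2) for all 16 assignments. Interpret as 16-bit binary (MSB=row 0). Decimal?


F1 = ((w AND (w IMPLIES NOT u)) OR (NOT w OR (z XOR v)))
F2 = ((v AND (NOT w AND v)) OR w)
Counterexample to F1=>F2 is where F1=1 and F2=0.
Evaluate each row (bits = u,v,w,z, MSB first):
  row 0 [0000]: F1=1 F2=0 -> F1&~F2 -> 1
  row 1 [0001]: F1=1 F2=0 -> F1&~F2 -> 1
  row 2 [0010]: F1=1 F2=1 -> F1&~F2 -> 0
  row 3 [0011]: F1=1 F2=1 -> F1&~F2 -> 0
  row 4 [0100]: F1=1 F2=1 -> F1&~F2 -> 0
  row 5 [0101]: F1=1 F2=1 -> F1&~F2 -> 0
  row 6 [0110]: F1=1 F2=1 -> F1&~F2 -> 0
  row 7 [0111]: F1=1 F2=1 -> F1&~F2 -> 0
  row 8 [1000]: F1=1 F2=0 -> F1&~F2 -> 1
  row 9 [1001]: F1=1 F2=0 -> F1&~F2 -> 1
  row 10 [1010]: F1=0 F2=1 -> F1&~F2 -> 0
  row 11 [1011]: F1=1 F2=1 -> F1&~F2 -> 0
  row 12 [1100]: F1=1 F2=1 -> F1&~F2 -> 0
  row 13 [1101]: F1=1 F2=1 -> F1&~F2 -> 0
  row 14 [1110]: F1=1 F2=1 -> F1&~F2 -> 0
  row 15 [1111]: F1=0 F2=1 -> F1&~F2 -> 0
Full result column, 4 rows per line (u,v fixed per line; w,z runs 00..11 left to right):
  rows 0-3 [u,v=00]: 1100  = hex C
  rows 4-7 [u,v=01]: 0000  = hex 0
  rows 8-11 [u,v=10]: 1100  = hex C
  rows 12-15 [u,v=11]: 0000  = hex 0
Counterexample vector (row 0 .. row 15) = 1100000011000000
Output column grouped in 4s = 1100 0000 1100 0000 = 0xC0C0
Convert to decimal digit by digit (value = value*16 + digit):
  C -> 12
  12*16 + 0 = 192
  192*16 + 12 (C) = 3084
  3084*16 + 0 = 49344
Decimal = 49344

49344


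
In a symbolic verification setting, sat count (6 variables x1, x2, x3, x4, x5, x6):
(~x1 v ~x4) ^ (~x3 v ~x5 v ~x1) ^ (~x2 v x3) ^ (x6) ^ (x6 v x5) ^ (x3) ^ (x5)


CNF with 7 clauses over 6 vars (64 assignments).
An assignment satisfies CNF iff every clause has >=1 true literal.
Check each row (bits = x1,x2,x3,x4,x5,x6; clause T/F shown):
  row 0 [000000]: clauses=TTTFFFF -> 0
  row 1 [000001]: clauses=TTTTTFF -> 0
  row 2 [000010]: clauses=TTTFTFT -> 0
  row 3 [000011]: clauses=TTTTTFT -> 0
  row 4 [000100]: clauses=TTTFFFF -> 0
  (every remaining row is evaluated the same way; all 64 results are listed next)
Full result column, 8 rows per line (x1,x2,x3 fixed per line; x4,x5,x6 runs 000..111 left to right):
  rows 0-7 [x1,x2,x3=000]: 00000000  (ones: 0)
  rows 8-15 [x1,x2,x3=001]: 00010001  (ones: 2)
  rows 16-23 [x1,x2,x3=010]: 00000000  (ones: 0)
  rows 24-31 [x1,x2,x3=011]: 00010001  (ones: 2)
  rows 32-39 [x1,x2,x3=100]: 00000000  (ones: 0)
  rows 40-47 [x1,x2,x3=101]: 00000000  (ones: 0)
  rows 48-55 [x1,x2,x3=110]: 00000000  (ones: 0)
  rows 56-63 [x1,x2,x3=111]: 00000000  (ones: 0)
Satisfying assignments = 0+2+0+2+0+0+0+0 = 4

4


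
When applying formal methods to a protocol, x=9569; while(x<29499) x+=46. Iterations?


Step 1: x goes from 9569 toward 29499 by 46; the body runs while x<29499, so iterations = ceil((bound-start)/step)
Step 2: Distance=19930
Step 3: ceil(19930/46)=434

434


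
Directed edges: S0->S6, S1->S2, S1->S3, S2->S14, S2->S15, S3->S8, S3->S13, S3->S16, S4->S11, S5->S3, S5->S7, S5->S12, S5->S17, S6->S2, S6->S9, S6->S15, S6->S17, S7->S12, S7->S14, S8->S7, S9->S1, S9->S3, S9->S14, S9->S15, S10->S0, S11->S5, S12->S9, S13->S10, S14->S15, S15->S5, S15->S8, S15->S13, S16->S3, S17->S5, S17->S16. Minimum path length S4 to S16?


BFS layer-by-layer from S4:
  dist 0: {S4}
  dist 1: {S11}
  dist 2: {S5}
  dist 3: {S3, S7, S12, S17}
  dist 4: {S8, S9, S13, S14, S16}
  -> S16 reached at distance 4
Shortest path length = 4

4


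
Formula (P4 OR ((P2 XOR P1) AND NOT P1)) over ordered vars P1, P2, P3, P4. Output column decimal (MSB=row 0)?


Formula: (P4 OR ((P2 XOR P1) AND NOT P1)) over P1, P2, P3, P4 (16 rows)
Evaluate each row (bits = P1,P2,P3,P4, MSB first):
  row 0 [0000]: (0 OR ((0 XOR 0) AND NOT 0)) -> 0
  row 1 [0001]: (1 OR ((0 XOR 0) AND NOT 0)) -> 1
  row 2 [0010]: (0 OR ((0 XOR 0) AND NOT 0)) -> 0
  row 3 [0011]: (1 OR ((0 XOR 0) AND NOT 0)) -> 1
  row 4 [0100]: (0 OR ((1 XOR 0) AND NOT 0)) -> 1
  row 5 [0101]: (1 OR ((1 XOR 0) AND NOT 0)) -> 1
  row 6 [0110]: (0 OR ((1 XOR 0) AND NOT 0)) -> 1
  row 7 [0111]: (1 OR ((1 XOR 0) AND NOT 0)) -> 1
  row 8 [1000]: (0 OR ((0 XOR 1) AND NOT 1)) -> 0
  row 9 [1001]: (1 OR ((0 XOR 1) AND NOT 1)) -> 1
  row 10 [1010]: (0 OR ((0 XOR 1) AND NOT 1)) -> 0
  row 11 [1011]: (1 OR ((0 XOR 1) AND NOT 1)) -> 1
  row 12 [1100]: (0 OR ((1 XOR 1) AND NOT 1)) -> 0
  row 13 [1101]: (1 OR ((1 XOR 1) AND NOT 1)) -> 1
  row 14 [1110]: (0 OR ((1 XOR 1) AND NOT 1)) -> 0
  row 15 [1111]: (1 OR ((1 XOR 1) AND NOT 1)) -> 1
Full result column, 4 rows per line (P1,P2 fixed per line; P3,P4 runs 00..11 left to right):
  rows 0-3 [P1,P2=00]: 0101  = hex 5
  rows 4-7 [P1,P2=01]: 1111  = hex F
  rows 8-11 [P1,P2=10]: 0101  = hex 5
  rows 12-15 [P1,P2=11]: 0101  = hex 5
Output column (row 0 .. row 15) = 0101111101010101
Output column grouped in 4s = 0101 1111 0101 0101 = 0x5F55
Convert to decimal digit by digit (value = value*16 + digit):
  5 -> 5
  5*16 + 15 (F) = 95
  95*16 + 5 = 1525
  1525*16 + 5 = 24405
Decimal = 24405

24405


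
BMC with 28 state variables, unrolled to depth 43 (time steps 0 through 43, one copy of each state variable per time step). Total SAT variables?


BMC unrolls to depth k, creating one copy of each state var for steps 0..k.
Step count = 43 + 1 = 44 (steps 0 through 43)
Vars per step = 28
Total = 28 * 44 = 1232

1232


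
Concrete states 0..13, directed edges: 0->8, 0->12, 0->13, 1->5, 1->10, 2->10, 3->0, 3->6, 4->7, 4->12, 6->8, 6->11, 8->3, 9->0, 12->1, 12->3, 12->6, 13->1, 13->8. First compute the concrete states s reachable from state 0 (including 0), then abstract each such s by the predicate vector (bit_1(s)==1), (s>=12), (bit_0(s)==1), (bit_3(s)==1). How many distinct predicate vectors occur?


BFS from 0:
Concrete reachable: {0, 1, 3, 5, 6, 8, 10, 11, 12, 13}
Abstract via predicates (bit_1(s)==1), (s>=12), (bit_0(s)==1), (bit_3(s)==1):
  (0,0,0,0) <- {0}
  (0,0,0,1) <- {8}
  (0,0,1,0) <- {1, 5}
  (0,1,0,1) <- {12}
  (0,1,1,1) <- {13}
  (1,0,0,0) <- {6}
  (1,0,0,1) <- {10}
  (1,0,1,0) <- {3}
  (1,0,1,1) <- {11}
Distinct abstract states = 9

9


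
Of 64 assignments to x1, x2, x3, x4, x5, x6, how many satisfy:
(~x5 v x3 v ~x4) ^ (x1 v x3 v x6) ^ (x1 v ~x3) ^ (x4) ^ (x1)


CNF with 5 clauses over 6 vars (64 assignments).
An assignment satisfies CNF iff every clause has >=1 true literal.
Check each row (bits = x1,x2,x3,x4,x5,x6; clause T/F shown):
  row 0 [000000]: clauses=TFTFF -> 0
  row 1 [000001]: clauses=TTTFF -> 0
  row 2 [000010]: clauses=TFTFF -> 0
  row 3 [000011]: clauses=TTTFF -> 0
  row 4 [000100]: clauses=TFTTF -> 0
  (every remaining row is evaluated the same way; all 64 results are listed next)
Full result column, 8 rows per line (x1,x2,x3 fixed per line; x4,x5,x6 runs 000..111 left to right):
  rows 0-7 [x1,x2,x3=000]: 00000000  (ones: 0)
  rows 8-15 [x1,x2,x3=001]: 00000000  (ones: 0)
  rows 16-23 [x1,x2,x3=010]: 00000000  (ones: 0)
  rows 24-31 [x1,x2,x3=011]: 00000000  (ones: 0)
  rows 32-39 [x1,x2,x3=100]: 00001100  (ones: 2)
  rows 40-47 [x1,x2,x3=101]: 00001111  (ones: 4)
  rows 48-55 [x1,x2,x3=110]: 00001100  (ones: 2)
  rows 56-63 [x1,x2,x3=111]: 00001111  (ones: 4)
Satisfying assignments = 0+0+0+0+2+4+2+4 = 12

12


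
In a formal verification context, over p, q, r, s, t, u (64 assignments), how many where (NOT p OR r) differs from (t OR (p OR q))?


F1 = (NOT p OR r)
F2 = (t OR (p OR q))
Evaluate both on each of 64 rows (bits = p,q,r,s,t,u):
  row 0 [000000]: F1=1 F2=0 (differ) -> 1
  row 1 [000001]: F1=1 F2=0 (differ) -> 1
  row 2 [000010]: F1=1 F2=1 -> 0
  row 3 [000011]: F1=1 F2=1 -> 0
  row 4 [000100]: F1=1 F2=0 (differ) -> 1
  (every remaining row is evaluated the same way; all 64 results are listed next)
Full result column, 8 rows per line (p,q,r fixed per line; s,t,u runs 000..111 left to right):
  rows 0-7 [p,q,r=000]: 11001100  (ones: 4)
  rows 8-15 [p,q,r=001]: 11001100  (ones: 4)
  rows 16-23 [p,q,r=010]: 00000000  (ones: 0)
  rows 24-31 [p,q,r=011]: 00000000  (ones: 0)
  rows 32-39 [p,q,r=100]: 11111111  (ones: 8)
  rows 40-47 [p,q,r=101]: 00000000  (ones: 0)
  rows 48-55 [p,q,r=110]: 11111111  (ones: 8)
  rows 56-63 [p,q,r=111]: 00000000  (ones: 0)
Disagreements = 4+4+0+0+8+0+8+0 = 24

24


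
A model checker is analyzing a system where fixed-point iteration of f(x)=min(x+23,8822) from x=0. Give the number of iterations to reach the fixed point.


Step 1: x=0, cap=8822, increment=23
Step 2: x grows by 23 each step until capped at 8822; fixed point is x=8822
Step 3: iterations = ceil(8822/23) = 384

384


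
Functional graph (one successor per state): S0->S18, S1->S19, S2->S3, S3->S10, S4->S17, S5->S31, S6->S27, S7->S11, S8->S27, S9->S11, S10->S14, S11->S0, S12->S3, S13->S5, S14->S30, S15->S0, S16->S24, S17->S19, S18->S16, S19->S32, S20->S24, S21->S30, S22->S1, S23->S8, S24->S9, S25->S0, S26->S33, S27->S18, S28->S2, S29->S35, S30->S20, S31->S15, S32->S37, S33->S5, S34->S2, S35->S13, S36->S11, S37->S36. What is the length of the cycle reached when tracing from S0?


Trace from S0 until a state repeats:
  S0 -> S18 -> S16 -> S24 -> S9 -> S11 -> S0
S0 first seen at step 0, revisited at step 6.
Cycle length = 6 - 0 = 6

6


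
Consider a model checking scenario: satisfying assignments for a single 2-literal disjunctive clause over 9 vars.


Step 1: Total=2^9=512
Step 2: Unsat when all 2 false: 2^7=128
Step 3: Sat=512-128=384

384


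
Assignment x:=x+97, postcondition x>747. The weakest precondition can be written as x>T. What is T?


Formula: wp(x:=E, P) = P[E/x] (substitute E for x in postcondition)
Step 1: Postcondition: x>747
Step 2: Substitute x+97 for x: x+97>747
Step 3: Solve for x: x > 747-97 = 650

650


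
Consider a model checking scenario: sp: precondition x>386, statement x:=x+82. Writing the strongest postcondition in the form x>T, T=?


Formula: sp(P, x:=E) = exists old_x. (x = E[old_x/x]) AND P[old_x/x] (old_x is the value of x before the assignment; eliminate old_x by solving x = E[old_x/x] for old_x)
Step 1: Precondition P: x>386, i.e. old_x > 386
Step 2: Assignment gives x = old_x + 82, so old_x = x - 82
Step 3: Substitute into P: x - 82 > 386
Step 4: Simplify: x > 386+82 = 468

468


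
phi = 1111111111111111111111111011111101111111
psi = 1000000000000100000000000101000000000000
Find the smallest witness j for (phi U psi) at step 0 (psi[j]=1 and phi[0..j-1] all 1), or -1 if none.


(phi U psi) at 0: need smallest j with psi[j]=1 and phi[i]=1 for all i in [0,j).
Scan from step 0:
  step 0: psi=1 and phi held for [0,0) -> witness found
Witness step = 0

0


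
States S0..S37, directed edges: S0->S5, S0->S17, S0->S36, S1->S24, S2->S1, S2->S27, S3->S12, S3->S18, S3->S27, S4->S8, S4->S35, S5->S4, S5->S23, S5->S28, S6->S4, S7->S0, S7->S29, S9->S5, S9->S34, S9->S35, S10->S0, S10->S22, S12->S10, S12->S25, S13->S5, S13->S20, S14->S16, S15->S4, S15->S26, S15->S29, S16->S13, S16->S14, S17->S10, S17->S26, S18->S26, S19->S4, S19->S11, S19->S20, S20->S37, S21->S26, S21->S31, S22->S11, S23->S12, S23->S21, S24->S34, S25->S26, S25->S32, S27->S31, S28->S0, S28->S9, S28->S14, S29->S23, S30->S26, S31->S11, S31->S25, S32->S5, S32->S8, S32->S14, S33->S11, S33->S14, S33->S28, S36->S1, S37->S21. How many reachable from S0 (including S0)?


BFS from S0:
  layer 0: {S0}
  layer 1: {S5, S17, S36}
  layer 2: {S1, S4, S10, S23, S26, S28}
  layer 3: {S8, S9, S12, S14, S21, S22, S24, S35}
  layer 4: {S11, S16, S25, S31, S34}
  layer 5: {S13, S32}
  layer 6: {S20}
  layer 7: {S37}
Reachable set: {S0, S1, S4, S5, S8, S9, S10, S11, S12, S13, S14, S16, S17, S20, S21, S22, S23, S24, S25, S26, S28, S31, S32, S34, S35, S36, S37}
Count = 27

27


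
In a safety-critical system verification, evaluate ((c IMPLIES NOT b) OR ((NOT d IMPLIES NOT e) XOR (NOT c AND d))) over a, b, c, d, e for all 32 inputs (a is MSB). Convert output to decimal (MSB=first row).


Formula: ((c IMPLIES NOT b) OR ((NOT d IMPLIES NOT e) XOR (NOT c AND d))) over a, b, c, d, e (32 rows)
Evaluate each row (bits = a,b,c,d,e, MSB first):
  row 0 [00000]: ((0 IMPLIES NOT 0) OR ((NOT 0 IMPLIES NOT 0) XOR (NOT 0 AND 0))) -> 1
  row 1 [00001]: ((0 IMPLIES NOT 0) OR ((NOT 0 IMPLIES NOT 1) XOR (NOT 0 AND 0))) -> 1
  row 2 [00010]: ((0 IMPLIES NOT 0) OR ((NOT 1 IMPLIES NOT 0) XOR (NOT 0 AND 1))) -> 1
  row 3 [00011]: ((0 IMPLIES NOT 0) OR ((NOT 1 IMPLIES NOT 1) XOR (NOT 0 AND 1))) -> 1
  row 4 [00100]: ((1 IMPLIES NOT 0) OR ((NOT 0 IMPLIES NOT 0) XOR (NOT 1 AND 0))) -> 1
  row 5 [00101]: ((1 IMPLIES NOT 0) OR ((NOT 0 IMPLIES NOT 1) XOR (NOT 1 AND 0))) -> 1
  row 6 [00110]: ((1 IMPLIES NOT 0) OR ((NOT 1 IMPLIES NOT 0) XOR (NOT 1 AND 1))) -> 1
  row 7 [00111]: ((1 IMPLIES NOT 0) OR ((NOT 1 IMPLIES NOT 1) XOR (NOT 1 AND 1))) -> 1
  row 8 [01000]: ((0 IMPLIES NOT 1) OR ((NOT 0 IMPLIES NOT 0) XOR (NOT 0 AND 0))) -> 1
  row 9 [01001]: ((0 IMPLIES NOT 1) OR ((NOT 0 IMPLIES NOT 1) XOR (NOT 0 AND 0))) -> 1
  row 10 [01010]: ((0 IMPLIES NOT 1) OR ((NOT 1 IMPLIES NOT 0) XOR (NOT 0 AND 1))) -> 1
  row 11 [01011]: ((0 IMPLIES NOT 1) OR ((NOT 1 IMPLIES NOT 1) XOR (NOT 0 AND 1))) -> 1
  row 12 [01100]: ((1 IMPLIES NOT 1) OR ((NOT 0 IMPLIES NOT 0) XOR (NOT 1 AND 0))) -> 1
  row 13 [01101]: ((1 IMPLIES NOT 1) OR ((NOT 0 IMPLIES NOT 1) XOR (NOT 1 AND 0))) -> 0
  row 14 [01110]: ((1 IMPLIES NOT 1) OR ((NOT 1 IMPLIES NOT 0) XOR (NOT 1 AND 1))) -> 1
  row 15 [01111]: ((1 IMPLIES NOT 1) OR ((NOT 1 IMPLIES NOT 1) XOR (NOT 1 AND 1))) -> 1
  row 16 [10000]: ((0 IMPLIES NOT 0) OR ((NOT 0 IMPLIES NOT 0) XOR (NOT 0 AND 0))) -> 1
  row 17 [10001]: ((0 IMPLIES NOT 0) OR ((NOT 0 IMPLIES NOT 1) XOR (NOT 0 AND 0))) -> 1
  row 18 [10010]: ((0 IMPLIES NOT 0) OR ((NOT 1 IMPLIES NOT 0) XOR (NOT 0 AND 1))) -> 1
  row 19 [10011]: ((0 IMPLIES NOT 0) OR ((NOT 1 IMPLIES NOT 1) XOR (NOT 0 AND 1))) -> 1
  row 20 [10100]: ((1 IMPLIES NOT 0) OR ((NOT 0 IMPLIES NOT 0) XOR (NOT 1 AND 0))) -> 1
  row 21 [10101]: ((1 IMPLIES NOT 0) OR ((NOT 0 IMPLIES NOT 1) XOR (NOT 1 AND 0))) -> 1
  row 22 [10110]: ((1 IMPLIES NOT 0) OR ((NOT 1 IMPLIES NOT 0) XOR (NOT 1 AND 1))) -> 1
  row 23 [10111]: ((1 IMPLIES NOT 0) OR ((NOT 1 IMPLIES NOT 1) XOR (NOT 1 AND 1))) -> 1
  row 24 [11000]: ((0 IMPLIES NOT 1) OR ((NOT 0 IMPLIES NOT 0) XOR (NOT 0 AND 0))) -> 1
  row 25 [11001]: ((0 IMPLIES NOT 1) OR ((NOT 0 IMPLIES NOT 1) XOR (NOT 0 AND 0))) -> 1
  row 26 [11010]: ((0 IMPLIES NOT 1) OR ((NOT 1 IMPLIES NOT 0) XOR (NOT 0 AND 1))) -> 1
  row 27 [11011]: ((0 IMPLIES NOT 1) OR ((NOT 1 IMPLIES NOT 1) XOR (NOT 0 AND 1))) -> 1
  row 28 [11100]: ((1 IMPLIES NOT 1) OR ((NOT 0 IMPLIES NOT 0) XOR (NOT 1 AND 0))) -> 1
  row 29 [11101]: ((1 IMPLIES NOT 1) OR ((NOT 0 IMPLIES NOT 1) XOR (NOT 1 AND 0))) -> 0
  row 30 [11110]: ((1 IMPLIES NOT 1) OR ((NOT 1 IMPLIES NOT 0) XOR (NOT 1 AND 1))) -> 1
  row 31 [11111]: ((1 IMPLIES NOT 1) OR ((NOT 1 IMPLIES NOT 1) XOR (NOT 1 AND 1))) -> 1
Full result column, 4 rows per line (a,b,c fixed per line; d,e runs 00..11 left to right):
  rows 0-3 [a,b,c=000]: 1111  = hex F
  rows 4-7 [a,b,c=001]: 1111  = hex F
  rows 8-11 [a,b,c=010]: 1111  = hex F
  rows 12-15 [a,b,c=011]: 1011  = hex B
  rows 16-19 [a,b,c=100]: 1111  = hex F
  rows 20-23 [a,b,c=101]: 1111  = hex F
  rows 24-27 [a,b,c=110]: 1111  = hex F
  rows 28-31 [a,b,c=111]: 1011  = hex B
Output column (row 0 .. row 31) = 11111111111110111111111111111011
Output column grouped in 4s = 1111 1111 1111 1011 1111 1111 1111 1011 = 0xFFFBFFFB
Convert to decimal digit by digit (value = value*16 + digit):
  F -> 15
  15*16 + 15 (F) = 255
  255*16 + 15 (F) = 4095
  4095*16 + 11 (B) = 65531
  65531*16 + 15 (F) = 1048511
  1048511*16 + 15 (F) = 16776191
  16776191*16 + 15 (F) = 268419071
  268419071*16 + 11 (B) = 4294705147
Decimal = 4294705147

4294705147


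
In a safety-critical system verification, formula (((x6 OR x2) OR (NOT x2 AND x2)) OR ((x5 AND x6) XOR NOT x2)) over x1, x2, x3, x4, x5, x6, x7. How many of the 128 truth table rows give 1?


Formula: (((x6 OR x2) OR (NOT x2 AND x2)) OR ((x5 AND x6) XOR NOT x2)) over 7 vars (128 rows)
Evaluate each row (x1, x2, x3, x4, x5, x6, x7 as bits, MSB first):
  row 0 [0000000]: (((0 OR 0) OR (NOT 0 AND 0)) OR ((0 AND 0) XOR NOT 0)) -> 1
  row 1 [0000001]: (((0 OR 0) OR (NOT 0 AND 0)) OR ((0 AND 0) XOR NOT 0)) -> 1
  row 2 [0000010]: (((1 OR 0) OR (NOT 0 AND 0)) OR ((0 AND 1) XOR NOT 0)) -> 1
  row 3 [0000011]: (((1 OR 0) OR (NOT 0 AND 0)) OR ((0 AND 1) XOR NOT 0)) -> 1
  row 4 [0000100]: (((0 OR 0) OR (NOT 0 AND 0)) OR ((1 AND 0) XOR NOT 0)) -> 1
  (every remaining row is evaluated the same way; all 128 results are listed next)
Full result column, 8 rows per line (x1,x2,x3,x4 fixed per line; x5,x6,x7 runs 000..111 left to right):
  rows 0-7 [x1,x2,x3,x4=0000]: 11111111  (ones: 8)
  rows 8-15 [x1,x2,x3,x4=0001]: 11111111  (ones: 8)
  rows 16-23 [x1,x2,x3,x4=0010]: 11111111  (ones: 8)
  rows 24-31 [x1,x2,x3,x4=0011]: 11111111  (ones: 8)
  rows 32-39 [x1,x2,x3,x4=0100]: 11111111  (ones: 8)
  rows 40-47 [x1,x2,x3,x4=0101]: 11111111  (ones: 8)
  rows 48-55 [x1,x2,x3,x4=0110]: 11111111  (ones: 8)
  rows 56-63 [x1,x2,x3,x4=0111]: 11111111  (ones: 8)
  rows 64-71 [x1,x2,x3,x4=1000]: 11111111  (ones: 8)
  rows 72-79 [x1,x2,x3,x4=1001]: 11111111  (ones: 8)
  rows 80-87 [x1,x2,x3,x4=1010]: 11111111  (ones: 8)
  rows 88-95 [x1,x2,x3,x4=1011]: 11111111  (ones: 8)
  rows 96-103 [x1,x2,x3,x4=1100]: 11111111  (ones: 8)
  rows 104-111 [x1,x2,x3,x4=1101]: 11111111  (ones: 8)
  rows 112-119 [x1,x2,x3,x4=1110]: 11111111  (ones: 8)
  rows 120-127 [x1,x2,x3,x4=1111]: 11111111  (ones: 8)
Count of 1-rows = 8+8+8+8+8+8+8+8+8+8+8+8+8+8+8+8 = 128

128


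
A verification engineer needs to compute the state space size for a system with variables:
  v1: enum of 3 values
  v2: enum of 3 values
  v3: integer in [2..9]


State space = product of domain sizes of all variables.
Domain sizes:
  v1 (enum of 3 values): 3
  v2 (enum of 3 values): 3
  v3 (integer in [2..9]): 8
Product = 3 * 3 * 8 = 72

72


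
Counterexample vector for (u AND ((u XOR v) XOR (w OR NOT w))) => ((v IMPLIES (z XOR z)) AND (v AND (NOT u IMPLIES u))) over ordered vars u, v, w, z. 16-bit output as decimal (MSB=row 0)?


F1 = (u AND ((u XOR v) XOR (w OR NOT w)))
F2 = ((v IMPLIES (z XOR z)) AND (v AND (NOT u IMPLIES u)))
Counterexample to F1=>F2 is where F1=1 and F2=0.
Evaluate each row (bits = u,v,w,z, MSB first):
  row 0 [0000]: F1=0 F2=0 -> F1&~F2 -> 0
  row 1 [0001]: F1=0 F2=0 -> F1&~F2 -> 0
  row 2 [0010]: F1=0 F2=0 -> F1&~F2 -> 0
  row 3 [0011]: F1=0 F2=0 -> F1&~F2 -> 0
  row 4 [0100]: F1=0 F2=0 -> F1&~F2 -> 0
  row 5 [0101]: F1=0 F2=0 -> F1&~F2 -> 0
  row 6 [0110]: F1=0 F2=0 -> F1&~F2 -> 0
  row 7 [0111]: F1=0 F2=0 -> F1&~F2 -> 0
  row 8 [1000]: F1=0 F2=0 -> F1&~F2 -> 0
  row 9 [1001]: F1=0 F2=0 -> F1&~F2 -> 0
  row 10 [1010]: F1=0 F2=0 -> F1&~F2 -> 0
  row 11 [1011]: F1=0 F2=0 -> F1&~F2 -> 0
  row 12 [1100]: F1=1 F2=0 -> F1&~F2 -> 1
  row 13 [1101]: F1=1 F2=0 -> F1&~F2 -> 1
  row 14 [1110]: F1=1 F2=0 -> F1&~F2 -> 1
  row 15 [1111]: F1=1 F2=0 -> F1&~F2 -> 1
Full result column, 4 rows per line (u,v fixed per line; w,z runs 00..11 left to right):
  rows 0-3 [u,v=00]: 0000  = hex 0
  rows 4-7 [u,v=01]: 0000  = hex 0
  rows 8-11 [u,v=10]: 0000  = hex 0
  rows 12-15 [u,v=11]: 1111  = hex F
Counterexample vector (row 0 .. row 15) = 0000000000001111
Output column grouped in 4s = 0000 0000 0000 1111 = 0x000F
Convert to decimal digit by digit (value = value*16 + digit):
  0 -> 0
  0*16 + 0 = 0
  0*16 + 0 = 0
  0*16 + 15 (F) = 15
Decimal = 15

15


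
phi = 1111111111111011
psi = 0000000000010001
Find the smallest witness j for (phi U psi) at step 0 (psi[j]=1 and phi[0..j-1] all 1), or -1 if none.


(phi U psi) at 0: need smallest j with psi[j]=1 and phi[i]=1 for all i in [0,j).
Scan from step 0:
  step 0: phi=1, psi=0 -> continue
  step 1: phi=1, psi=0 -> continue
  step 2: phi=1, psi=0 -> continue
  step 3: phi=1, psi=0 -> continue
  step 11: psi=1 and phi held for [0,11) -> witness found
Witness step = 11

11


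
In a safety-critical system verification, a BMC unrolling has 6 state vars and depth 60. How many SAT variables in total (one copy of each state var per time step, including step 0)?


BMC unrolls to depth k, creating one copy of each state var for steps 0..k.
Step count = 60 + 1 = 61 (steps 0 through 60)
Vars per step = 6
Total = 6 * 61 = 366

366
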